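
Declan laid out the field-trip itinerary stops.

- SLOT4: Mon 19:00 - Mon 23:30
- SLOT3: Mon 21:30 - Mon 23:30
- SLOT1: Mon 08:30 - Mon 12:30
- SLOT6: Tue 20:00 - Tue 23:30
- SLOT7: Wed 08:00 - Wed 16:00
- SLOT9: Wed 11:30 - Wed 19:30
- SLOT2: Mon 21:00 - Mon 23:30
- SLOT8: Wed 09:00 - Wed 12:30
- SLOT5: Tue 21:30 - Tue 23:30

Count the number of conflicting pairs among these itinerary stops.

Sorted by start: SLOT1, SLOT4, SLOT2, SLOT3, SLOT6, SLOT5, SLOT7, SLOT8, SLOT9.
SLOT4 starts after SLOT1 ends — done with SLOT1.
SLOT2 starts before SLOT4 ends → SLOT4 and SLOT2 overlap.
SLOT3 starts before SLOT4 ends → SLOT4 and SLOT3 overlap.
SLOT6 starts after SLOT4 ends — done with SLOT4.
SLOT3 starts before SLOT2 ends → SLOT2 and SLOT3 overlap.
SLOT6 starts after SLOT2 ends — done with SLOT2.
SLOT6 starts after SLOT3 ends — done with SLOT3.
SLOT5 starts before SLOT6 ends → SLOT6 and SLOT5 overlap.
SLOT7 starts after SLOT6 ends — done with SLOT6.
SLOT7 starts after SLOT5 ends — done with SLOT5.
SLOT8 starts before SLOT7 ends → SLOT7 and SLOT8 overlap.
SLOT9 starts before SLOT7 ends → SLOT7 and SLOT9 overlap.
SLOT9 starts before SLOT8 ends → SLOT8 and SLOT9 overlap.
Overlapping pairs: SLOT2 & SLOT3, SLOT2 & SLOT4, SLOT3 & SLOT4, SLOT5 & SLOT6, SLOT7 & SLOT8, SLOT7 & SLOT9, SLOT8 & SLOT9 — 7 in total.

7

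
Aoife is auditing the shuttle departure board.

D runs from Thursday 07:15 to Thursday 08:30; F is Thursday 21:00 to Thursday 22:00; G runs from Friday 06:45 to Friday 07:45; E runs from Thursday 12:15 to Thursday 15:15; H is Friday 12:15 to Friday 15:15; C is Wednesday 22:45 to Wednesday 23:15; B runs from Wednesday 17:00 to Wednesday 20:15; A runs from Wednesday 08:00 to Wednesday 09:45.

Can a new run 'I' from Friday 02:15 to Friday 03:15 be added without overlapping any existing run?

A: ends Wednesday 09:45 at or before I starts Friday 02:15 → clear.
B: ends Wednesday 20:15 at or before I starts Friday 02:15 → clear.
C: ends Wednesday 23:15 at or before I starts Friday 02:15 → clear.
D: ends Thursday 08:30 at or before I starts Friday 02:15 → clear.
E: ends Thursday 15:15 at or before I starts Friday 02:15 → clear.
F: ends Thursday 22:00 at or before I starts Friday 02:15 → clear.
G: starts Friday 06:45 at or after I ends Friday 03:15 → clear.
H: starts Friday 12:15 at or after I ends Friday 03:15 → clear.

Yes — the slot is free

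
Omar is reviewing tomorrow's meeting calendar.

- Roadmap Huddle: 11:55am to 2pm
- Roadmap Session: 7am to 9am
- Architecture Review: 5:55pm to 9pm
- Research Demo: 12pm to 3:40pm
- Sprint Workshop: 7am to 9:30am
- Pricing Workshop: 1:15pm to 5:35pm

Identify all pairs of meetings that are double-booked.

Pricing Workshop & Research Demo, Pricing Workshop & Roadmap Huddle, Research Demo & Roadmap Huddle, Roadmap Session & Sprint Workshop

Sorted by start: Sprint Workshop, Roadmap Session, Roadmap Huddle, Research Demo, Pricing Workshop, Architecture Review.
Roadmap Session starts before Sprint Workshop ends → Sprint Workshop and Roadmap Session overlap.
Roadmap Huddle starts after Sprint Workshop ends; Sprint Workshop is clear from here.
Roadmap Huddle starts after Roadmap Session ends; Roadmap Session is clear from here.
Research Demo starts before Roadmap Huddle ends → Roadmap Huddle and Research Demo overlap.
Pricing Workshop starts before Roadmap Huddle ends → Roadmap Huddle and Pricing Workshop overlap.
Architecture Review starts after Roadmap Huddle ends.
Pricing Workshop starts before Research Demo ends → Research Demo and Pricing Workshop overlap.
Architecture Review starts after Research Demo ends.
Architecture Review starts after Pricing Workshop ends.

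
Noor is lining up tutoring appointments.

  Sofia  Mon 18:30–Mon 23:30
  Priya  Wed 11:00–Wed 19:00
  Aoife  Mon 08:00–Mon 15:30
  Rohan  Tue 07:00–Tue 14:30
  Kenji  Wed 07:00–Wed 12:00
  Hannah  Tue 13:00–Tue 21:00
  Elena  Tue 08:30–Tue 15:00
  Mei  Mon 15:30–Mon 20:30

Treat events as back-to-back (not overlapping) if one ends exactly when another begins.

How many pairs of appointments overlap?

Two intervals overlap when each starts before the other ends.
Sorted by start: Aoife, Mei, Sofia, Rohan, Elena, Hannah, Kenji, Priya.
Mei starts exactly when Aoife ends (back-to-back, no overlap), so Aoife has no further overlaps.
Sofia starts before Mei ends → Mei and Sofia overlap.
Rohan starts after Mei ends, so Mei has no further overlaps.
Rohan starts after Sofia ends, so Sofia has no further overlaps.
Elena starts before Rohan ends → Rohan and Elena overlap.
Hannah starts before Rohan ends → Rohan and Hannah overlap.
Kenji starts after Rohan ends, so Rohan has no further overlaps.
Hannah starts before Elena ends → Elena and Hannah overlap.
Kenji starts after Elena ends, so Elena has no further overlaps.
Kenji starts after Hannah ends, so Hannah has no further overlaps.
Priya starts before Kenji ends → Kenji and Priya overlap.
Overlapping pairs: Elena & Hannah, Elena & Rohan, Hannah & Rohan, Kenji & Priya, Mei & Sofia — 5 in total.

5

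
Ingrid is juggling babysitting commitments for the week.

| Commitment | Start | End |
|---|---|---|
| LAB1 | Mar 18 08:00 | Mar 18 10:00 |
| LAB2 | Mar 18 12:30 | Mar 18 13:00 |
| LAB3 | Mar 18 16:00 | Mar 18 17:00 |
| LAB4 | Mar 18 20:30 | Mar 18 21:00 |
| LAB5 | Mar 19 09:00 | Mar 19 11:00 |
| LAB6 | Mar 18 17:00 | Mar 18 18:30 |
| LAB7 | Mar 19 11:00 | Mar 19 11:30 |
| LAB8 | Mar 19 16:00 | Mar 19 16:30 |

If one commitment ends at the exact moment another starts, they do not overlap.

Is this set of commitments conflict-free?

Check each pair: they overlap iff neither finishes before the other starts.
Sorted by start: LAB1, LAB2, LAB3, LAB6, LAB4, LAB5, LAB7, LAB8.
LAB2 starts after LAB1 ends — done with LAB1.
LAB3 starts after LAB2 ends — done with LAB2.
LAB6 starts exactly when LAB3 ends (back-to-back, no overlap) — done with LAB3.
LAB4 starts after LAB6 ends — done with LAB6.
LAB5 starts after LAB4 ends — done with LAB4.
LAB7 starts exactly when LAB5 ends (back-to-back, no overlap) — done with LAB5.
LAB8 starts after LAB7 ends.
Every pair is clear; the schedule has no overlaps.

Yes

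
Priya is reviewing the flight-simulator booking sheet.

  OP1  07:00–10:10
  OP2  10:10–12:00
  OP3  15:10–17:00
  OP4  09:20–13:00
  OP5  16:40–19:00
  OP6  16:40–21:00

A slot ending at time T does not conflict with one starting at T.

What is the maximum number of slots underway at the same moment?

3

Walk through starts and ends in time order (an end at T is processed before a start at T):
07:00 start OP1 → 1
09:20 start OP4 → 2
10:10 end OP1 → 1
10:10 start OP2 → 2
12:00 end OP2 → 1
13:00 end OP4 → 0
15:10 start OP3 → 1
16:40 start OP5 → 2
16:40 start OP6 → 3
17:00 end OP3 → 2
19:00 end OP5 → 1
21:00 end OP6 → 0
Peak is 3, at 16:40 (OP3, OP5, OP6).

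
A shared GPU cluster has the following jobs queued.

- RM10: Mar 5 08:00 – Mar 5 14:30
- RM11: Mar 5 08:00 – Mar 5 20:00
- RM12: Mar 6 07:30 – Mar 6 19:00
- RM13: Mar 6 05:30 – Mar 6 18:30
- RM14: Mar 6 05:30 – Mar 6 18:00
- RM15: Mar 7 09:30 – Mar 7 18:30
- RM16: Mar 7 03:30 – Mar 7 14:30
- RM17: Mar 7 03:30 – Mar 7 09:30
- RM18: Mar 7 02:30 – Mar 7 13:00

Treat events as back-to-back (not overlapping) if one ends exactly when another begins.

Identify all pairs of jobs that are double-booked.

RM10 & RM11, RM12 & RM13, RM12 & RM14, RM13 & RM14, RM15 & RM16, RM15 & RM18, RM16 & RM17, RM16 & RM18, RM17 & RM18

Two intervals overlap when each starts before the other ends.
Sorted by start: RM10, RM11, RM13, RM14, RM12, RM18, RM16, RM17, RM15.
RM11 starts before RM10 ends → RM10 and RM11 overlap.
RM13 starts after RM10 ends, so nothing later overlaps RM10 either.
RM13 starts after RM11 ends, so nothing later overlaps RM11 either.
RM14 starts before RM13 ends → RM13 and RM14 overlap.
RM12 starts before RM13 ends → RM13 and RM12 overlap.
RM18 starts after RM13 ends, so nothing later overlaps RM13 either.
RM12 starts before RM14 ends → RM14 and RM12 overlap.
RM18 starts after RM14 ends, so nothing later overlaps RM14 either.
RM18 starts after RM12 ends, so nothing later overlaps RM12 either.
RM16 starts before RM18 ends → RM18 and RM16 overlap.
RM17 starts before RM18 ends → RM18 and RM17 overlap.
RM15 starts before RM18 ends → RM18 and RM15 overlap.
RM17 starts before RM16 ends → RM16 and RM17 overlap.
RM15 starts before RM16 ends → RM16 and RM15 overlap.
RM15 starts exactly when RM17 ends (back-to-back, no overlap).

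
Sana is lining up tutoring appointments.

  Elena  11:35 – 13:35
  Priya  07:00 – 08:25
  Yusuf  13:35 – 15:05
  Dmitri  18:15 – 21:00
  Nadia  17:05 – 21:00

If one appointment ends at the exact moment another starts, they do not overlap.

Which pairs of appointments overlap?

Dmitri & Nadia

Sorted by start: Priya, Elena, Yusuf, Nadia, Dmitri.
Elena starts after Priya ends; Priya is clear from here.
Yusuf starts exactly when Elena ends (back-to-back, no overlap); Elena is clear from here.
Nadia starts after Yusuf ends; Yusuf is clear from here.
Dmitri starts before Nadia ends → Nadia and Dmitri overlap.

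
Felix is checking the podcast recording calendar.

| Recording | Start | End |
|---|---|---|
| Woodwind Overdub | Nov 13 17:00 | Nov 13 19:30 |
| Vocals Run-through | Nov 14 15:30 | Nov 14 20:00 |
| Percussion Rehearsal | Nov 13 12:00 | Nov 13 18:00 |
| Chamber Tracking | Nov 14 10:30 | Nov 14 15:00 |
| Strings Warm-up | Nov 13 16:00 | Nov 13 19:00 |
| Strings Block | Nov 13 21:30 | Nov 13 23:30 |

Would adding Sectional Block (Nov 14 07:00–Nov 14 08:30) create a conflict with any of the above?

Percussion Rehearsal: ends Nov 13 18:00 at or before Sectional Block starts Nov 14 07:00 → clear.
Strings Warm-up: ends Nov 13 19:00 at or before Sectional Block starts Nov 14 07:00 → clear.
Woodwind Overdub: ends Nov 13 19:30 at or before Sectional Block starts Nov 14 07:00 → clear.
Strings Block: ends Nov 13 23:30 at or before Sectional Block starts Nov 14 07:00 → clear.
Chamber Tracking: starts Nov 14 10:30 at or after Sectional Block ends Nov 14 08:30 → clear.
Vocals Run-through: starts Nov 14 15:30 at or after Sectional Block ends Nov 14 08:30 → clear.

No — it doesn't clash with anything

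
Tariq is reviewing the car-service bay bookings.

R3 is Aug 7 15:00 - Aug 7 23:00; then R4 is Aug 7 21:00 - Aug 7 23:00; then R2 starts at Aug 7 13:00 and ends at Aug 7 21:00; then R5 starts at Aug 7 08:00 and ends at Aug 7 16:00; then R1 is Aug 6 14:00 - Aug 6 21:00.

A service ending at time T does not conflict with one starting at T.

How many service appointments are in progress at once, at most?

Walk through starts and ends in time order (an end at T is processed before a start at T):
Aug 6 14:00 start R1 → 1
Aug 6 21:00 end R1 → 0
Aug 7 08:00 start R5 → 1
Aug 7 13:00 start R2 → 2
Aug 7 15:00 start R3 → 3
Aug 7 16:00 end R5 → 2
Aug 7 21:00 end R2 → 1
Aug 7 21:00 start R4 → 2
Aug 7 23:00 end R3 → 1
Aug 7 23:00 end R4 → 0
Peak is 3, at Aug 7 15:00 (R2, R3, R5).

3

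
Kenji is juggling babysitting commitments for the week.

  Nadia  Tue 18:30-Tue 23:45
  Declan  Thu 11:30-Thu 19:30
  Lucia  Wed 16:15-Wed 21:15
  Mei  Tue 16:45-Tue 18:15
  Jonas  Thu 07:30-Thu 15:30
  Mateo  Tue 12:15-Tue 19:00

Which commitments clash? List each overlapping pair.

Sorted by start: Mateo, Mei, Nadia, Lucia, Jonas, Declan.
Mei starts before Mateo ends → Mateo and Mei overlap.
Nadia starts before Mateo ends → Mateo and Nadia overlap.
Lucia starts after Mateo ends, so nothing later overlaps Mateo either.
Nadia starts after Mei ends, so nothing later overlaps Mei either.
Lucia starts after Nadia ends, so nothing later overlaps Nadia either.
Jonas starts after Lucia ends, so nothing later overlaps Lucia either.
Declan starts before Jonas ends → Jonas and Declan overlap.

Declan & Jonas, Mateo & Mei, Mateo & Nadia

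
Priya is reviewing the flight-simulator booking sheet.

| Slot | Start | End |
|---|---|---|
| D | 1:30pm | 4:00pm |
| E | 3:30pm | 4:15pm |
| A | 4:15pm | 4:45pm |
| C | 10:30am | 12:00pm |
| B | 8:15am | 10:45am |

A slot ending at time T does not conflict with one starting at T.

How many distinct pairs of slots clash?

Sorted by start: B, C, D, E, A.
C starts before B ends → B and C overlap.
D starts after B ends — done with B.
D starts after C ends — done with C.
E starts before D ends → D and E overlap.
A starts after D ends.
A starts exactly when E ends (back-to-back, no overlap).
Overlapping pairs: B & C, D & E — 2 in total.

2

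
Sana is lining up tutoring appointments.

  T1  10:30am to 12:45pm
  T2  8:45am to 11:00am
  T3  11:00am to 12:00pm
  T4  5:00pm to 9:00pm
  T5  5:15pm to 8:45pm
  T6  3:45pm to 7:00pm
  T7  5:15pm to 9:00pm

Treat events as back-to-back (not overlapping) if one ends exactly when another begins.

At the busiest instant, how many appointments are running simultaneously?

4

Sort all start/end points and keep a running count:
8:45am start T2 → 1
10:30am start T1 → 2
11:00am end T2 → 1
11:00am start T3 → 2
12:00pm end T3 → 1
12:45pm end T1 → 0
3:45pm start T6 → 1
5:00pm start T4 → 2
5:15pm start T5 → 3
5:15pm start T7 → 4
7:00pm end T6 → 3
8:45pm end T5 → 2
9:00pm end T4 → 1
9:00pm end T7 → 0
Peak is 4, at 5:15pm (T4, T5, T6, T7).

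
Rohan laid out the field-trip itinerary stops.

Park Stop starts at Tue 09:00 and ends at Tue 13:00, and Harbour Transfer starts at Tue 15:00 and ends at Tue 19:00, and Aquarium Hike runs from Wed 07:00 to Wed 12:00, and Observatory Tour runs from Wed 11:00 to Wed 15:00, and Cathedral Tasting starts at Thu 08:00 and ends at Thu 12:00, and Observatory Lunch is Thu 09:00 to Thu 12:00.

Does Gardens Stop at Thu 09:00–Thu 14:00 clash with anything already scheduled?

Yes — it overlaps Cathedral Tasting, Observatory Lunch

Park Stop: ends Tue 13:00 at or before Gardens Stop starts Thu 09:00 → clear.
Harbour Transfer: ends Tue 19:00 at or before Gardens Stop starts Thu 09:00 → clear.
Aquarium Hike: ends Wed 12:00 at or before Gardens Stop starts Thu 09:00 → clear.
Observatory Tour: ends Wed 15:00 at or before Gardens Stop starts Thu 09:00 → clear.
Cathedral Tasting: starts Thu 08:00 before Gardens Stop ends Thu 14:00, and ends Thu 12:00 after Gardens Stop starts Thu 09:00 → overlap.
Observatory Lunch: starts Thu 09:00 before Gardens Stop ends Thu 14:00, and ends Thu 12:00 after Gardens Stop starts Thu 09:00 → overlap.
Gardens Stop overlaps Cathedral Tasting, Observatory Lunch.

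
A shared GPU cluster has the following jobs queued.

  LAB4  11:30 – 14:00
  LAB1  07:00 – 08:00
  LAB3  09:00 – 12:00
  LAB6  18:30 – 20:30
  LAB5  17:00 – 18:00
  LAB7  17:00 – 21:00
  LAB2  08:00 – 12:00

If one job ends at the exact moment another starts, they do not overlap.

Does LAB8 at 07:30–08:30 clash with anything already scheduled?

LAB1: starts 07:00 before LAB8 ends 08:30, and ends 08:00 after LAB8 starts 07:30 → overlap.
LAB2: starts 08:00 before LAB8 ends 08:30, and ends 12:00 after LAB8 starts 07:30 → overlap.
LAB3: starts 09:00 at or after LAB8 ends 08:30 → clear.
LAB4: starts 11:30 at or after LAB8 ends 08:30 → clear.
LAB5: starts 17:00 at or after LAB8 ends 08:30 → clear.
LAB7: starts 17:00 at or after LAB8 ends 08:30 → clear.
LAB6: starts 18:30 at or after LAB8 ends 08:30 → clear.
LAB8 overlaps LAB1, LAB2.

Yes — it overlaps LAB1, LAB2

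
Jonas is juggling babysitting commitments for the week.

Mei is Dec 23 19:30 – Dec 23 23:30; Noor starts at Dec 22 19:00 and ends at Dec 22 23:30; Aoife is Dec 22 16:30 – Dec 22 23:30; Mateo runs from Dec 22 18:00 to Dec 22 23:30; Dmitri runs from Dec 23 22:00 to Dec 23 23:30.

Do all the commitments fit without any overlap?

Sorted by start: Aoife, Mateo, Noor, Mei, Dmitri.
Mateo starts before Aoife ends → Aoife and Mateo overlap.
That's a conflict, so the schedule is not conflict-free.

No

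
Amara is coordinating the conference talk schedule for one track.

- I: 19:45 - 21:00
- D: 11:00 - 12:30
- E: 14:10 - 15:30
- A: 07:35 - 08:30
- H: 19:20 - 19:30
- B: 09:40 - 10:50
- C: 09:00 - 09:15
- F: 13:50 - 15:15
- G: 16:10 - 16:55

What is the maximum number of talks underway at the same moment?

Sort all start/end points and keep a running count:
07:35 start A → 1
08:30 end A → 0
09:00 start C → 1
09:15 end C → 0
09:40 start B → 1
10:50 end B → 0
11:00 start D → 1
12:30 end D → 0
13:50 start F → 1
14:10 start E → 2
15:15 end F → 1
15:30 end E → 0
16:10 start G → 1
16:55 end G → 0
19:20 start H → 1
19:30 end H → 0
19:45 start I → 1
21:00 end I → 0
Peak is 2, at 14:10 (E, F).

2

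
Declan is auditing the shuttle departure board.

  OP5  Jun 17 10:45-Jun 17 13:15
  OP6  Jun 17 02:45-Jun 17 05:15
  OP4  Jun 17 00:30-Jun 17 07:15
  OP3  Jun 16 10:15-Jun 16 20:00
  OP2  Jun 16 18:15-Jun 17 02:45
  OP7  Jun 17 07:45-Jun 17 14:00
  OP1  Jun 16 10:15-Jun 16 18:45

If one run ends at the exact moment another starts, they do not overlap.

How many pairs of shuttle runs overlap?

Sorted by start: OP1, OP3, OP2, OP4, OP6, OP7, OP5.
OP3 starts before OP1 ends → OP1 and OP3 overlap.
OP2 starts before OP1 ends → OP1 and OP2 overlap.
OP4 starts after OP1 ends; OP1 is clear from here.
OP2 starts before OP3 ends → OP3 and OP2 overlap.
OP4 starts after OP3 ends; OP3 is clear from here.
OP4 starts before OP2 ends → OP2 and OP4 overlap.
OP6 starts exactly when OP2 ends (back-to-back, no overlap); OP2 is clear from here.
OP6 starts before OP4 ends → OP4 and OP6 overlap.
OP7 starts after OP4 ends; OP4 is clear from here.
OP7 starts after OP6 ends; OP6 is clear from here.
OP5 starts before OP7 ends → OP7 and OP5 overlap.
Overlapping pairs: OP1 & OP2, OP1 & OP3, OP2 & OP3, OP2 & OP4, OP4 & OP6, OP5 & OP7 — 6 in total.

6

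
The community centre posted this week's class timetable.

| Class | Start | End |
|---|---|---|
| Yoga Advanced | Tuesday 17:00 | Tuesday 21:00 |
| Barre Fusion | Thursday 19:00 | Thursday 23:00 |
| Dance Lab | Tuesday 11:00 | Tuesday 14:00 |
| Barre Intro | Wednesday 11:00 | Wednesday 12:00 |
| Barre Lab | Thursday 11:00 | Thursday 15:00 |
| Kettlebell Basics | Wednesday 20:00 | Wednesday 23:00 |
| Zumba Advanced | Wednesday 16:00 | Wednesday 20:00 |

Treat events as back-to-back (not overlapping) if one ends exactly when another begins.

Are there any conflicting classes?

Sorted by start: Dance Lab, Yoga Advanced, Barre Intro, Zumba Advanced, Kettlebell Basics, Barre Lab, Barre Fusion.
Yoga Advanced starts after Dance Lab ends — done with Dance Lab.
Barre Intro starts after Yoga Advanced ends — done with Yoga Advanced.
Zumba Advanced starts after Barre Intro ends — done with Barre Intro.
Kettlebell Basics starts exactly when Zumba Advanced ends (back-to-back, no overlap) — done with Zumba Advanced.
Barre Lab starts after Kettlebell Basics ends — done with Kettlebell Basics.
Barre Fusion starts after Barre Lab ends.
Every pair is clear; the schedule has no overlaps.

No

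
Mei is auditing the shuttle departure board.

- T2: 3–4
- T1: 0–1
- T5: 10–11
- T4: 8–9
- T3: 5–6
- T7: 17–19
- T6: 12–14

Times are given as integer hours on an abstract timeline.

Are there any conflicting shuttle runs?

No

Sorted by start: T1, T2, T3, T4, T5, T6, T7.
T2 starts after T1 ends; T1 is clear from here.
T3 starts after T2 ends; T2 is clear from here.
T4 starts after T3 ends; T3 is clear from here.
T5 starts after T4 ends; T4 is clear from here.
T6 starts after T5 ends; T5 is clear from here.
T7 starts after T6 ends.
Every pair is clear; the schedule has no overlaps.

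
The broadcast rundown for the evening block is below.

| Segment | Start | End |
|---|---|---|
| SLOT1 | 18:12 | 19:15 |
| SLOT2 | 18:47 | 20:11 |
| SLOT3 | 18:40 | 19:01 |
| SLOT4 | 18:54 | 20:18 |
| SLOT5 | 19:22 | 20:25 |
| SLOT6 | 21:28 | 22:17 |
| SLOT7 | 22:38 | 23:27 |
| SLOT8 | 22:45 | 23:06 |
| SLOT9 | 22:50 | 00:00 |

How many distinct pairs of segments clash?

Sorted by start: SLOT1, SLOT3, SLOT2, SLOT4, SLOT5, SLOT6, SLOT7, SLOT8, SLOT9.
SLOT3 starts before SLOT1 ends → SLOT1 and SLOT3 overlap.
SLOT2 starts before SLOT1 ends → SLOT1 and SLOT2 overlap.
SLOT4 starts before SLOT1 ends → SLOT1 and SLOT4 overlap.
SLOT5 starts after SLOT1 ends, so nothing later overlaps SLOT1 either.
SLOT2 starts before SLOT3 ends → SLOT3 and SLOT2 overlap.
SLOT4 starts before SLOT3 ends → SLOT3 and SLOT4 overlap.
SLOT5 starts after SLOT3 ends, so nothing later overlaps SLOT3 either.
SLOT4 starts before SLOT2 ends → SLOT2 and SLOT4 overlap.
SLOT5 starts before SLOT2 ends → SLOT2 and SLOT5 overlap.
SLOT6 starts after SLOT2 ends, so nothing later overlaps SLOT2 either.
SLOT5 starts before SLOT4 ends → SLOT4 and SLOT5 overlap.
SLOT6 starts after SLOT4 ends, so nothing later overlaps SLOT4 either.
SLOT6 starts after SLOT5 ends, so nothing later overlaps SLOT5 either.
SLOT7 starts after SLOT6 ends, so nothing later overlaps SLOT6 either.
SLOT8 starts before SLOT7 ends → SLOT7 and SLOT8 overlap.
SLOT9 starts before SLOT7 ends → SLOT7 and SLOT9 overlap.
SLOT9 starts before SLOT8 ends → SLOT8 and SLOT9 overlap.
Overlapping pairs: SLOT1 & SLOT2, SLOT1 & SLOT3, SLOT1 & SLOT4, SLOT2 & SLOT3, SLOT2 & SLOT4, SLOT2 & SLOT5, SLOT3 & SLOT4, SLOT4 & SLOT5, SLOT7 & SLOT8, SLOT7 & SLOT9, SLOT8 & SLOT9 — 11 in total.

11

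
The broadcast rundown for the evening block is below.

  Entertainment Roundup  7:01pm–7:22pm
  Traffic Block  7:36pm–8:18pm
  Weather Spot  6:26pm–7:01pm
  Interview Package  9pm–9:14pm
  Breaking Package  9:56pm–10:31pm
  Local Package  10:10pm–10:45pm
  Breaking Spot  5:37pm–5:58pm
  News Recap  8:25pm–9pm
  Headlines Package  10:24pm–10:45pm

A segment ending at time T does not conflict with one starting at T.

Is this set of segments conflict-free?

No

Sorted by start: Breaking Spot, Weather Spot, Entertainment Roundup, Traffic Block, News Recap, Interview Package, Breaking Package, Local Package, Headlines Package.
Weather Spot starts after Breaking Spot ends, so Breaking Spot has no further overlaps.
Entertainment Roundup starts exactly when Weather Spot ends (back-to-back, no overlap), so Weather Spot has no further overlaps.
Traffic Block starts after Entertainment Roundup ends, so Entertainment Roundup has no further overlaps.
News Recap starts after Traffic Block ends, so Traffic Block has no further overlaps.
Interview Package starts exactly when News Recap ends (back-to-back, no overlap), so News Recap has no further overlaps.
Breaking Package starts after Interview Package ends, so Interview Package has no further overlaps.
Local Package starts before Breaking Package ends → Breaking Package and Local Package overlap.
That's a conflict, so the schedule is not conflict-free.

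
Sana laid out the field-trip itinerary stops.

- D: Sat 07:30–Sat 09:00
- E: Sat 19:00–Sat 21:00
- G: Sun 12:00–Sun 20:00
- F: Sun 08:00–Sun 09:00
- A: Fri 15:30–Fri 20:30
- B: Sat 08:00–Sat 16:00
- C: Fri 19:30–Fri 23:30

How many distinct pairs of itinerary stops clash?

2

Sorted by start: A, C, D, B, E, F, G.
C starts before A ends → A and C overlap.
D starts after A ends; A is clear from here.
D starts after C ends; C is clear from here.
B starts before D ends → D and B overlap.
E starts after D ends; D is clear from here.
E starts after B ends; B is clear from here.
F starts after E ends; E is clear from here.
G starts after F ends.
Overlapping pairs: A & C, B & D — 2 in total.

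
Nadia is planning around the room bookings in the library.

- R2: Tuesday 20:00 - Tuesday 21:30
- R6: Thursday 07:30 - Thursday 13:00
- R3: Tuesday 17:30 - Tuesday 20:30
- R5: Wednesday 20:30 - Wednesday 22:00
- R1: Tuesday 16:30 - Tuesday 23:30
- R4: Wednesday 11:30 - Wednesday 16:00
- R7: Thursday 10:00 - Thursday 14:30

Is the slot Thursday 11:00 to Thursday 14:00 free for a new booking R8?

R1: ends Tuesday 23:30 at or before R8 starts Thursday 11:00 → clear.
R3: ends Tuesday 20:30 at or before R8 starts Thursday 11:00 → clear.
R2: ends Tuesday 21:30 at or before R8 starts Thursday 11:00 → clear.
R4: ends Wednesday 16:00 at or before R8 starts Thursday 11:00 → clear.
R5: ends Wednesday 22:00 at or before R8 starts Thursday 11:00 → clear.
R6: starts Thursday 07:30 before R8 ends Thursday 14:00, and ends Thursday 13:00 after R8 starts Thursday 11:00 → overlap.
R7: starts Thursday 10:00 before R8 ends Thursday 14:00, and ends Thursday 14:30 after R8 starts Thursday 11:00 → overlap.
R8 overlaps R6, R7.

No — it overlaps R6, R7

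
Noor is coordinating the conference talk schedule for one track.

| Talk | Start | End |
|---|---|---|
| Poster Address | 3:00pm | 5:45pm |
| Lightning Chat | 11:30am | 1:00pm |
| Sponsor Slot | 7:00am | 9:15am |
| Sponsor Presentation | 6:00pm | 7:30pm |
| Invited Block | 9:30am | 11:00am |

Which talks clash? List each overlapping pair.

Sorted by start: Sponsor Slot, Invited Block, Lightning Chat, Poster Address, Sponsor Presentation.
Invited Block starts after Sponsor Slot ends, so Sponsor Slot has no further overlaps.
Lightning Chat starts after Invited Block ends, so Invited Block has no further overlaps.
Poster Address starts after Lightning Chat ends, so Lightning Chat has no further overlaps.
Sponsor Presentation starts after Poster Address ends.

none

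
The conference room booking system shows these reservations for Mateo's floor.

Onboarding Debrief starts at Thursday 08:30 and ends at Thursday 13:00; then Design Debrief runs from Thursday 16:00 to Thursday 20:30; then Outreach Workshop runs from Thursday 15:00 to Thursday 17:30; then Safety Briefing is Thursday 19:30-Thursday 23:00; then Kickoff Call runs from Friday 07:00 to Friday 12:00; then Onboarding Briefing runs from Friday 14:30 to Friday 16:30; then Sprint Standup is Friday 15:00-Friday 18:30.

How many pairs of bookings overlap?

3

Two intervals overlap when each starts before the other ends.
Sorted by start: Onboarding Debrief, Outreach Workshop, Design Debrief, Safety Briefing, Kickoff Call, Onboarding Briefing, Sprint Standup.
Outreach Workshop starts after Onboarding Debrief ends, so Onboarding Debrief has no further overlaps.
Design Debrief starts before Outreach Workshop ends → Outreach Workshop and Design Debrief overlap.
Safety Briefing starts after Outreach Workshop ends, so Outreach Workshop has no further overlaps.
Safety Briefing starts before Design Debrief ends → Design Debrief and Safety Briefing overlap.
Kickoff Call starts after Design Debrief ends, so Design Debrief has no further overlaps.
Kickoff Call starts after Safety Briefing ends, so Safety Briefing has no further overlaps.
Onboarding Briefing starts after Kickoff Call ends, so Kickoff Call has no further overlaps.
Sprint Standup starts before Onboarding Briefing ends → Onboarding Briefing and Sprint Standup overlap.
Overlapping pairs: Design Debrief & Outreach Workshop, Design Debrief & Safety Briefing, Onboarding Briefing & Sprint Standup — 3 in total.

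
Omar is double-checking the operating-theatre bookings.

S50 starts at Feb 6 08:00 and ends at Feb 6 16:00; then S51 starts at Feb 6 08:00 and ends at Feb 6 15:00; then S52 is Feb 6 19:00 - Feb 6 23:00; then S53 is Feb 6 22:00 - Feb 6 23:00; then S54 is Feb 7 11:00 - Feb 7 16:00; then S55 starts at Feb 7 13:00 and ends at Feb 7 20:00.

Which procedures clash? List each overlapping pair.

S50 & S51, S52 & S53, S54 & S55

Check each pair: they overlap iff neither finishes before the other starts.
Sorted by start: S50, S51, S52, S53, S54, S55.
S51 starts before S50 ends → S50 and S51 overlap.
S52 starts after S50 ends — done with S50.
S52 starts after S51 ends — done with S51.
S53 starts before S52 ends → S52 and S53 overlap.
S54 starts after S52 ends — done with S52.
S54 starts after S53 ends — done with S53.
S55 starts before S54 ends → S54 and S55 overlap.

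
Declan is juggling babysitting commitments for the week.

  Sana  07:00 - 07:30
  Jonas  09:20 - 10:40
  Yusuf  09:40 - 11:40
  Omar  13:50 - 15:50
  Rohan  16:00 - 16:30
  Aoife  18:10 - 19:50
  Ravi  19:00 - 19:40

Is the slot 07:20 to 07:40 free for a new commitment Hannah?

No — it overlaps Sana

Sana: starts 07:00 before Hannah ends 07:40, and ends 07:30 after Hannah starts 07:20 → overlap.
Jonas: starts 09:20 at or after Hannah ends 07:40 → clear.
Yusuf: starts 09:40 at or after Hannah ends 07:40 → clear.
Omar: starts 13:50 at or after Hannah ends 07:40 → clear.
Rohan: starts 16:00 at or after Hannah ends 07:40 → clear.
Aoife: starts 18:10 at or after Hannah ends 07:40 → clear.
Ravi: starts 19:00 at or after Hannah ends 07:40 → clear.
Hannah overlaps Sana.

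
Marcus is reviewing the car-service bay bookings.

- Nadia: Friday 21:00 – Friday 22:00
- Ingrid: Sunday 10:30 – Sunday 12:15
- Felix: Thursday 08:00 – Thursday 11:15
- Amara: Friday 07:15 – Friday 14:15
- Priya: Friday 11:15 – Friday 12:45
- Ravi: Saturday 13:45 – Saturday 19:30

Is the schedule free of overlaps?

Check each pair: they overlap iff neither finishes before the other starts.
Sorted by start: Felix, Amara, Priya, Nadia, Ravi, Ingrid.
Amara starts after Felix ends, so Felix has no further overlaps.
Priya starts before Amara ends → Amara and Priya overlap.
That's a conflict, so the schedule is not conflict-free.

No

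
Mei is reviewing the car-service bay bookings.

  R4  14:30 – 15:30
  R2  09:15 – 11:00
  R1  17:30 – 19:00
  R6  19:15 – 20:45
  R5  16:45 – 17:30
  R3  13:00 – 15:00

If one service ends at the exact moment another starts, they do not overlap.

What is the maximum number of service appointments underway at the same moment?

2

Sort all start/end points and keep a running count:
09:15 start R2 → 1
11:00 end R2 → 0
13:00 start R3 → 1
14:30 start R4 → 2
15:00 end R3 → 1
15:30 end R4 → 0
16:45 start R5 → 1
17:30 end R5 → 0
17:30 start R1 → 1
19:00 end R1 → 0
19:15 start R6 → 1
20:45 end R6 → 0
Peak is 2, at 14:30 (R3, R4).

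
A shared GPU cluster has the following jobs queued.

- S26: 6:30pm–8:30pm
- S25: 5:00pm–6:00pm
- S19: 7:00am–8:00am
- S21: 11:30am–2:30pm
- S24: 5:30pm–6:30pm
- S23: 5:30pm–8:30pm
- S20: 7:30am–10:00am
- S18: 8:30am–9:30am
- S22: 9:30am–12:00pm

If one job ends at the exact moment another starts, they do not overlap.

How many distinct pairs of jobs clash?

8

Two intervals overlap when each starts before the other ends.
Sorted by start: S19, S20, S18, S22, S21, S25, S23, S24, S26.
S20 starts before S19 ends → S19 and S20 overlap.
S18 starts after S19 ends, so nothing later overlaps S19 either.
S18 starts before S20 ends → S20 and S18 overlap.
S22 starts before S20 ends → S20 and S22 overlap.
S21 starts after S20 ends, so nothing later overlaps S20 either.
S22 starts exactly when S18 ends (back-to-back, no overlap), so nothing later overlaps S18 either.
S21 starts before S22 ends → S22 and S21 overlap.
S25 starts after S22 ends, so nothing later overlaps S22 either.
S25 starts after S21 ends, so nothing later overlaps S21 either.
S23 starts before S25 ends → S25 and S23 overlap.
S24 starts before S25 ends → S25 and S24 overlap.
S26 starts after S25 ends.
S24 starts before S23 ends → S23 and S24 overlap.
S26 starts before S23 ends → S23 and S26 overlap.
S26 starts exactly when S24 ends (back-to-back, no overlap).
Overlapping pairs: S18 & S20, S19 & S20, S20 & S22, S21 & S22, S23 & S24, S23 & S25, S23 & S26, S24 & S25 — 8 in total.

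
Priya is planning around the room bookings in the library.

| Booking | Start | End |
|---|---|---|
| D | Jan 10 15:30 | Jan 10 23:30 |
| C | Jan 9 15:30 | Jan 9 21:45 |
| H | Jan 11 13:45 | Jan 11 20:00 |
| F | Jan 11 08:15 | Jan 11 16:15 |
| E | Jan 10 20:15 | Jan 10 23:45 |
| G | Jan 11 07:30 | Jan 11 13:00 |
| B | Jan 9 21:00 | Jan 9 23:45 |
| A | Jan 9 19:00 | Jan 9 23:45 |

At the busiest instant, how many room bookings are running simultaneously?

3

Sort all start/end points and keep a running count:
Jan 9 15:30 start C → 1
Jan 9 19:00 start A → 2
Jan 9 21:00 start B → 3
Jan 9 21:45 end C → 2
Jan 9 23:45 end A → 1
Jan 9 23:45 end B → 0
Jan 10 15:30 start D → 1
Jan 10 20:15 start E → 2
Jan 10 23:30 end D → 1
Jan 10 23:45 end E → 0
Jan 11 07:30 start G → 1
Jan 11 08:15 start F → 2
Jan 11 13:00 end G → 1
Jan 11 13:45 start H → 2
Jan 11 16:15 end F → 1
Jan 11 20:00 end H → 0
Peak is 3, at Jan 9 21:00 (A, B, C).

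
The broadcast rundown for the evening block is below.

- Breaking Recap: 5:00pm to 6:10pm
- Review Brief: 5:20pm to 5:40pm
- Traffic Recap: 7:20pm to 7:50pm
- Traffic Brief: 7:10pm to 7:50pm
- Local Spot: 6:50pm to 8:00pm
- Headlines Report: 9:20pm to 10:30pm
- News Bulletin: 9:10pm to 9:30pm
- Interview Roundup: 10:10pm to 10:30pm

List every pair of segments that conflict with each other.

Two intervals overlap when each starts before the other ends.
Sorted by start: Breaking Recap, Review Brief, Local Spot, Traffic Brief, Traffic Recap, News Bulletin, Headlines Report, Interview Roundup.
Review Brief starts before Breaking Recap ends → Breaking Recap and Review Brief overlap.
Local Spot starts after Breaking Recap ends; Breaking Recap is clear from here.
Local Spot starts after Review Brief ends; Review Brief is clear from here.
Traffic Brief starts before Local Spot ends → Local Spot and Traffic Brief overlap.
Traffic Recap starts before Local Spot ends → Local Spot and Traffic Recap overlap.
News Bulletin starts after Local Spot ends; Local Spot is clear from here.
Traffic Recap starts before Traffic Brief ends → Traffic Brief and Traffic Recap overlap.
News Bulletin starts after Traffic Brief ends; Traffic Brief is clear from here.
News Bulletin starts after Traffic Recap ends; Traffic Recap is clear from here.
Headlines Report starts before News Bulletin ends → News Bulletin and Headlines Report overlap.
Interview Roundup starts after News Bulletin ends.
Interview Roundup starts before Headlines Report ends → Headlines Report and Interview Roundup overlap.

Breaking Recap & Review Brief, Headlines Report & Interview Roundup, Headlines Report & News Bulletin, Local Spot & Traffic Brief, Local Spot & Traffic Recap, Traffic Brief & Traffic Recap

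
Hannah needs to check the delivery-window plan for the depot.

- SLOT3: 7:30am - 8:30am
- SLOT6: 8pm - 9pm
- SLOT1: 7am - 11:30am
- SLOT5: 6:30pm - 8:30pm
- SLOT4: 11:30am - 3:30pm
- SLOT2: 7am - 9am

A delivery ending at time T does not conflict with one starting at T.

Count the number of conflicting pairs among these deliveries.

4

Two intervals overlap when each starts before the other ends.
Sorted by start: SLOT1, SLOT2, SLOT3, SLOT4, SLOT5, SLOT6.
SLOT2 starts before SLOT1 ends → SLOT1 and SLOT2 overlap.
SLOT3 starts before SLOT1 ends → SLOT1 and SLOT3 overlap.
SLOT4 starts exactly when SLOT1 ends (back-to-back, no overlap) — done with SLOT1.
SLOT3 starts before SLOT2 ends → SLOT2 and SLOT3 overlap.
SLOT4 starts after SLOT2 ends — done with SLOT2.
SLOT4 starts after SLOT3 ends — done with SLOT3.
SLOT5 starts after SLOT4 ends — done with SLOT4.
SLOT6 starts before SLOT5 ends → SLOT5 and SLOT6 overlap.
Overlapping pairs: SLOT1 & SLOT2, SLOT1 & SLOT3, SLOT2 & SLOT3, SLOT5 & SLOT6 — 4 in total.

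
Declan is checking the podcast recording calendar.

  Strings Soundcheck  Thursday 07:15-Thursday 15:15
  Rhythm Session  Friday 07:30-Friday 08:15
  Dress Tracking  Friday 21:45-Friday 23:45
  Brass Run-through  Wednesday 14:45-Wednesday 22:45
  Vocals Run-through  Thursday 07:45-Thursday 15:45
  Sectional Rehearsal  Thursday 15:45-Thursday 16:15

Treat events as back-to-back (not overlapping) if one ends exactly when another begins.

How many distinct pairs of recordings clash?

1

Sorted by start: Brass Run-through, Strings Soundcheck, Vocals Run-through, Sectional Rehearsal, Rhythm Session, Dress Tracking.
Strings Soundcheck starts after Brass Run-through ends — done with Brass Run-through.
Vocals Run-through starts before Strings Soundcheck ends → Strings Soundcheck and Vocals Run-through overlap.
Sectional Rehearsal starts after Strings Soundcheck ends — done with Strings Soundcheck.
Sectional Rehearsal starts exactly when Vocals Run-through ends (back-to-back, no overlap) — done with Vocals Run-through.
Rhythm Session starts after Sectional Rehearsal ends — done with Sectional Rehearsal.
Dress Tracking starts after Rhythm Session ends.
Overlapping pairs: Strings Soundcheck & Vocals Run-through — 1 in total.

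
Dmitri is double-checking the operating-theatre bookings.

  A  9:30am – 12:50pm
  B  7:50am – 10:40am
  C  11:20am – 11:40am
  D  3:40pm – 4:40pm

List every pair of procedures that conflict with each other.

A & B, A & C

Sorted by start: B, A, C, D.
A starts before B ends → B and A overlap.
C starts after B ends, so nothing later overlaps B either.
C starts before A ends → A and C overlap.
D starts after A ends.
D starts after C ends.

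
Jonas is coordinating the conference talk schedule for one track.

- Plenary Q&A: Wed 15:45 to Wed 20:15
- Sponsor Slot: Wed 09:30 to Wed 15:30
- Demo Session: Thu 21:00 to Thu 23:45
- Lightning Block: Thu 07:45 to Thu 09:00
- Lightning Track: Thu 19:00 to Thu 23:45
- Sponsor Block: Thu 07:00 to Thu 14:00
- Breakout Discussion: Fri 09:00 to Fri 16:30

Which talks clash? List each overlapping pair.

Demo Session & Lightning Track, Lightning Block & Sponsor Block

Sorted by start: Sponsor Slot, Plenary Q&A, Sponsor Block, Lightning Block, Lightning Track, Demo Session, Breakout Discussion.
Plenary Q&A starts after Sponsor Slot ends; Sponsor Slot is clear from here.
Sponsor Block starts after Plenary Q&A ends; Plenary Q&A is clear from here.
Lightning Block starts before Sponsor Block ends → Sponsor Block and Lightning Block overlap.
Lightning Track starts after Sponsor Block ends; Sponsor Block is clear from here.
Lightning Track starts after Lightning Block ends; Lightning Block is clear from here.
Demo Session starts before Lightning Track ends → Lightning Track and Demo Session overlap.
Breakout Discussion starts after Lightning Track ends.
Breakout Discussion starts after Demo Session ends.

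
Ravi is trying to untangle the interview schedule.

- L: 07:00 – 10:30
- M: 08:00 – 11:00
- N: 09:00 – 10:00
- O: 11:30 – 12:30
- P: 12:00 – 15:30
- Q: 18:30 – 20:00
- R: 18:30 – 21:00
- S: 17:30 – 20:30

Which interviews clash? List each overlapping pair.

Two intervals overlap when each starts before the other ends.
Sorted by start: L, M, N, O, P, S, Q, R.
M starts before L ends → L and M overlap.
N starts before L ends → L and N overlap.
O starts after L ends, so nothing later overlaps L either.
N starts before M ends → M and N overlap.
O starts after M ends, so nothing later overlaps M either.
O starts after N ends, so nothing later overlaps N either.
P starts before O ends → O and P overlap.
S starts after O ends, so nothing later overlaps O either.
S starts after P ends, so nothing later overlaps P either.
Q starts before S ends → S and Q overlap.
R starts before S ends → S and R overlap.
R starts before Q ends → Q and R overlap.

L & M, L & N, M & N, O & P, Q & R, Q & S, R & S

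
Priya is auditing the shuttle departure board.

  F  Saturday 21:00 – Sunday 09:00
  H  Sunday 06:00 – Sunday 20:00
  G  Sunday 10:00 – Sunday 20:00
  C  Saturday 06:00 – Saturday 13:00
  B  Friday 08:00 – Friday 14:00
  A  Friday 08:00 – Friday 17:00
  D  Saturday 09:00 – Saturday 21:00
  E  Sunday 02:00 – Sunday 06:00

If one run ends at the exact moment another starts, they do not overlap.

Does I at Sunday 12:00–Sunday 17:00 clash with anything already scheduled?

A: ends Friday 17:00 at or before I starts Sunday 12:00 → clear.
B: ends Friday 14:00 at or before I starts Sunday 12:00 → clear.
C: ends Saturday 13:00 at or before I starts Sunday 12:00 → clear.
D: ends Saturday 21:00 at or before I starts Sunday 12:00 → clear.
F: ends Sunday 09:00 at or before I starts Sunday 12:00 → clear.
E: ends Sunday 06:00 at or before I starts Sunday 12:00 → clear.
H: starts Sunday 06:00 before I ends Sunday 17:00, and ends Sunday 20:00 after I starts Sunday 12:00 → overlap.
G: starts Sunday 10:00 before I ends Sunday 17:00, and ends Sunday 20:00 after I starts Sunday 12:00 → overlap.
I overlaps G, H.

Yes — it overlaps G, H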